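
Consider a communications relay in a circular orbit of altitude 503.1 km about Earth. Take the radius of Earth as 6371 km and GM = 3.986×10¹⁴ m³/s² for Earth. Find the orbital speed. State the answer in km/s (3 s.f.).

v ≈ 7.61 km/s

r = 6371 + 503.1 = 6874.1 km = 6.8741×10⁶ m.
For a circular orbit v = √(μ/r) = √(3.986×10¹⁴ / 6.874×10⁶) = √(5.799×10⁷) = 7615 m/s.
That is 7.615 km/s.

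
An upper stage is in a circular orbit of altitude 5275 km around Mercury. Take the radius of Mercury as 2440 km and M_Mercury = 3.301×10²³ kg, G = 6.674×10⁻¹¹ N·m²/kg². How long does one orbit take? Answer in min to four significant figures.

μ = GM = 6.674×10⁻¹¹ × 3.301×10²³ = 2.203×10¹³ m³/s².
r = 2440 + 5275 = 7715.0 km = 7.7150×10⁶ m.
Kepler's third law: T = 2π√(r³/μ) = 2π√((7.715×10⁶)³ / 2.203×10¹³).
r³/μ = 2.084×10⁷ s², so T = 2π × 4.565×10³ = 2.869×10⁴ s.
Converting: 2.869×10⁴ s ÷ 60.00 = 478.1 min.

T ≈ 478.1 min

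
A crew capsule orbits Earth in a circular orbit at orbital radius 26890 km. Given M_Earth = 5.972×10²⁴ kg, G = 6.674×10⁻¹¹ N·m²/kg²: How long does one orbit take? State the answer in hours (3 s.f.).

T ≈ 12.2 hours

μ = GM = 6.674×10⁻¹¹ × 5.972×10²⁴ = 3.986×10¹⁴ m³/s².
r = 26890 km = 2.689×10⁷ m.
Kepler's third law: T = 2π√(r³/μ) = 2π√((2.689×10⁷)³ / 3.986×10¹⁴).
r³/μ = 4.878×10⁷ s², so T = 2π × 6.984×10³ = 4.388×10⁴ s.
Converting: 4.388×10⁴ s ÷ 3600 = 12.19 hours.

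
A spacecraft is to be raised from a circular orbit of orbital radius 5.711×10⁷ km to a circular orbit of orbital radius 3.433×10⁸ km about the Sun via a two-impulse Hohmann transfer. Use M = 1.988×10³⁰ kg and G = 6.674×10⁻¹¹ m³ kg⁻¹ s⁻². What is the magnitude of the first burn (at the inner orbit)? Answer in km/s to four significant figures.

Δv ≈ 14.92 km/s

μ = GM = 6.674×10⁻¹¹ × 1.988×10³⁰ = 1.327×10²⁰ m³/s².
r₁ = 5.711×10⁷ km = 5.711×10¹⁰ m.
r₂ = 3.433×10⁸ km = 3.433×10¹¹ m.
Transfer ellipse a_t = (r₁ + r₂)/2 = 2.002×10¹¹ m.
At r₁: circular v_c1 = √(μ/r₁) = 48200 m/s; transfer-perihelion v_p = √[μ(2/r₁ − 1/a_t)] = 63120 m/s.
Δv₁ = v_p − v_c1 = 14920 m/s.
= 14.92 km/s.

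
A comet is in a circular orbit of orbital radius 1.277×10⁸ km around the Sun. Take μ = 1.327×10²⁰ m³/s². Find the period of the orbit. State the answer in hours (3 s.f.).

r = 1.277×10⁸ km = 1.277×10¹¹ m.
Kepler's third law: T = 2π√(r³/μ) = 2π√((1.277×10¹¹)³ / 1.327×10²⁰).
r³/μ = 1.569×10¹³ s², so T = 2π × 3.961×10⁶ = 2.489×10⁷ s.
Converting: 2.489×10⁷ s ÷ 3600 = 6914 hours.

T ≈ 6910 hours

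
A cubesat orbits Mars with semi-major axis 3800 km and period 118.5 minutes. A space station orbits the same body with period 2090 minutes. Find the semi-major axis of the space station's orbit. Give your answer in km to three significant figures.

Kepler's third law: a³ ∝ T², so a₂ = a₁ (T₂/T₁)^(2/3).
T₂/T₁ = 17.64, (T₂/T₁)^(2/3) = 6.776.
a₂ = 3800 × 6.776 = 25750 km.

a₂ ≈ 25700 km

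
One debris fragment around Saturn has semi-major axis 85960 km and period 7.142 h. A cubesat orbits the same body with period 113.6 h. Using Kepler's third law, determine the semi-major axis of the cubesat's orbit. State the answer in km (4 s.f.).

a₂ ≈ 5.437×10⁵ km

Kepler's third law: a³ ∝ T², so a₂ = a₁ (T₂/T₁)^(2/3).
T₂/T₁ = 15.91, (T₂/T₁)^(2/3) = 6.325.
a₂ = 85960 × 6.325 = 5.437×10⁵ km.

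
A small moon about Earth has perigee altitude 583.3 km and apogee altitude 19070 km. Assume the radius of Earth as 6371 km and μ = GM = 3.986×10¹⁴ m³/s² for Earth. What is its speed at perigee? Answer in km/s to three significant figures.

v ≈ 9.49 km/s

r_p = 6371 + 583.3 = 6954.3 km = 6.9543×10⁶ m.
r_a = 6371 + 19070 = 25441 km = 2.5441×10⁷ m.
Semi-major axis a = (r_p + r_a)/2 = 16198 km = 1.620×10⁷ m.
Vis-viva: v² = μ(2/r − 1/a) = 3.986×10¹⁴ × (2.876×10⁻⁷ − 6.174×10⁻⁸) = 9.003×10⁷ m²/s².
v = 9488 m/s = 9.488 km/s.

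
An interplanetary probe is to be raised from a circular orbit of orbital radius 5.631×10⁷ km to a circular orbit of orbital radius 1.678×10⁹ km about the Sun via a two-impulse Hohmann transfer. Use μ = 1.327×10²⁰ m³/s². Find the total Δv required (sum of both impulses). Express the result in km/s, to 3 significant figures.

Δv_total ≈ 25.6 km/s

r₁ = 5.631×10⁷ km = 5.631×10¹⁰ m.
r₂ = 1.678×10⁹ km = 1.678×10¹² m.
Transfer ellipse a_t = (r₁ + r₂)/2 = 8.672×10¹¹ m.
At r₁: circular v_c1 = √(μ/r₁) = 48540 m/s; transfer-perihelion v_p = √[μ(2/r₁ − 1/a_t)] = 67530 m/s.
Δv₁ = v_p − v_c1 = 18980 m/s.
At r₂: circular v_c2 = √(μ/r₂) = 8893 m/s; transfer-aphelion v_a = √[μ(2/r₂ − 1/a_t)] = 2266 m/s.
Δv₂ = v_c2 − v_a = 6627 m/s.
Total Δv = Δv₁ + Δv₂ = 25610 m/s = 25.61 km/s.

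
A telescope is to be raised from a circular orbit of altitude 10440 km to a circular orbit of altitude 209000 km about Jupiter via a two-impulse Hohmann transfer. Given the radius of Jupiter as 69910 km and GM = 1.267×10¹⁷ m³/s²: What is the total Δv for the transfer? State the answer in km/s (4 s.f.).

r₁ = 69910 + 10440 = 80350 km = 8.0350×10⁷ m.
r₂ = 69910 + 209000 = 278910 km = 2.7891×10⁸ m.
Transfer ellipse a_t = (r₁ + r₂)/2 = 1.796×10⁸ m.
At r₁: circular v_c1 = √(μ/r₁) = 39710 m/s; transfer-perijove v_p = √[μ(2/r₁ − 1/a_t)] = 49480 m/s.
Δv₁ = v_p − v_c1 = 9771 m/s.
At r₂: circular v_c2 = √(μ/r₂) = 21310 m/s; transfer-apojove v_a = √[μ(2/r₂ − 1/a_t)] = 14250 m/s.
Δv₂ = v_c2 − v_a = 7059 m/s.
Total Δv = Δv₁ + Δv₂ = 16830 m/s = 16.83 km/s.

Δv_total ≈ 16.83 km/s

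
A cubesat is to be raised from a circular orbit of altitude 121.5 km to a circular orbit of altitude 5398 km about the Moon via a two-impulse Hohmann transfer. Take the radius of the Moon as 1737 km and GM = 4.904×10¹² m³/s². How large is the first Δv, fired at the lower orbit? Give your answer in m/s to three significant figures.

r₁ = 1737 + 121.5 = 1858.5 km = 1.8585×10⁶ m.
r₂ = 1737 + 5398 = 7135.0 km = 7.1350×10⁶ m.
Transfer ellipse a_t = (r₁ + r₂)/2 = 4.497×10⁶ m.
At r₁: circular v_c1 = √(μ/r₁) = 1624 m/s; transfer-perilune v_p = √[μ(2/r₁ − 1/a_t)] = 2046 m/s.
Δv₁ = v_p − v_c1 = 421.8 m/s.

Δv ≈ 422 m/s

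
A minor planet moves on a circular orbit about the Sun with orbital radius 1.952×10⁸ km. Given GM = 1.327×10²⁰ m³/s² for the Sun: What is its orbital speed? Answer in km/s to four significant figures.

r = 1.952×10⁸ km = 1.952×10¹¹ m.
For a circular orbit v = √(μ/r) = √(1.327×10²⁰ / 1.952×10¹¹) = √(6.798×10⁸) = 26070 m/s.
That is 26.07 km/s.

v ≈ 26.07 km/s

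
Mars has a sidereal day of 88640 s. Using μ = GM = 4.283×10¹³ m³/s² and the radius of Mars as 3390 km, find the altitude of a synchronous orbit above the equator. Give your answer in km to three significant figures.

A synchronous orbit has period T, so by Kepler's third law a = (μT²/4π²)^(1/3).
μT²/4π² = 4.283×10¹³ × (8.864×10⁴)² / 39.48 = 8.524×10²¹ m³.
a = 2.043×10⁷ m = 20428 km.
Altitude h = a − R = 20428 − 3390 = 17038 km.

h_sync ≈ 17000 km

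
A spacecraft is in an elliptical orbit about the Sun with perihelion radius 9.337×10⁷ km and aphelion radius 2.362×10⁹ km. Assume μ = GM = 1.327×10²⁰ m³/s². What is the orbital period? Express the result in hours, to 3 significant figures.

T ≈ 206000 hours

Semi-major axis a = (r_p + r_a)/2 = (9.3370×10⁷ + 2.3620×10⁹)/2 = 1.2277×10⁹ km = 1.228×10¹² m.
By Kepler's third law T = 2π√(a³/μ) = 2π × 1.181×10⁸ = 7.420×10⁸ s.
= 2.061×10⁵ hours.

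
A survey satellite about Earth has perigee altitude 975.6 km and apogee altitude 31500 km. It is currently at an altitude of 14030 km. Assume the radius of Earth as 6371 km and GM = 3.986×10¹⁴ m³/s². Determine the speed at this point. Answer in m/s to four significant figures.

r_p = 6371 + 975.6 = 7346.6 km = 7.3466×10⁶ m.
r_a = 6371 + 31500 = 37871 km = 3.7871×10⁷ m.
r = 6371 + 14030 = 20401 km = 2.040×10⁷ m.
Semi-major axis a = (r_p + r_a)/2 = 22609 km = 2.261×10⁷ m.
Vis-viva: v² = μ(2/r − 1/a) = 3.986×10¹⁴ × (9.803×10⁻⁸ − 4.423×10⁻⁸) = 2.145×10⁷ m²/s².
v = 4631 m/s.

v ≈ 4631 m/s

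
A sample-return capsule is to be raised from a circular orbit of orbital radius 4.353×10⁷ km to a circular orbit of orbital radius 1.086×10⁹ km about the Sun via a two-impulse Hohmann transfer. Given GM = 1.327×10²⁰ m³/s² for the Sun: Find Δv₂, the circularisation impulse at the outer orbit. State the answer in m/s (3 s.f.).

Δv ≈ 7990 m/s

r₁ = 4.353×10⁷ km = 4.353×10¹⁰ m.
r₂ = 1.086×10⁹ km = 1.086×10¹² m.
Transfer ellipse a_t = (r₁ + r₂)/2 = 5.648×10¹¹ m.
At r₁: circular v_c1 = √(μ/r₁) = 55210 m/s; transfer-perihelion v_p = √[μ(2/r₁ − 1/a_t)] = 76560 m/s.
At r₂: circular v_c2 = √(μ/r₂) = 11050 m/s; transfer-aphelion v_a = √[μ(2/r₂ − 1/a_t)] = 3069 m/s.
Δv₂ = v_c2 − v_a = 7985 m/s.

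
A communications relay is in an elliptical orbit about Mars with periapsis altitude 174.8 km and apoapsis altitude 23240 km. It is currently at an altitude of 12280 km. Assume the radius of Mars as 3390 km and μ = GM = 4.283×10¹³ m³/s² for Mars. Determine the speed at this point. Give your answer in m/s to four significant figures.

v ≈ 1622 m/s

r_p = 3390 + 174.8 = 3564.8 km = 3.5648×10⁶ m.
r_a = 3390 + 23240 = 26630 km = 2.6630×10⁷ m.
r = 3390 + 12280 = 15670 km = 1.567×10⁷ m.
Semi-major axis a = (r_p + r_a)/2 = 15097 km = 1.510×10⁷ m.
Vis-viva: v² = μ(2/r − 1/a) = 4.283×10¹³ × (1.276×10⁻⁷ − 6.624×10⁻⁸) = 2.630×10⁶ m²/s².
v = 1622 m/s.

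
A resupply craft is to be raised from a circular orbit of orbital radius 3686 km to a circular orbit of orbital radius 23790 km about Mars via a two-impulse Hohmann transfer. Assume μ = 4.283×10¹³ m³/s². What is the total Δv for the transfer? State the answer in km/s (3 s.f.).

r₁ = 3686 km = 3.686×10⁶ m.
r₂ = 23790 km = 2.379×10⁷ m.
Transfer ellipse a_t = (r₁ + r₂)/2 = 1.374×10⁷ m.
At r₁: circular v_c1 = √(μ/r₁) = 3409 m/s; transfer-periapsis v_p = √[μ(2/r₁ − 1/a_t)] = 4486 m/s.
Δv₁ = v_p − v_c1 = 1077 m/s.
At r₂: circular v_c2 = √(μ/r₂) = 1342 m/s; transfer-apoapsis v_a = √[μ(2/r₂ − 1/a_t)] = 695.0 m/s.
Δv₂ = v_c2 − v_a = 646.8 m/s.
Total Δv = Δv₁ + Δv₂ = 1724 m/s = 1.724 km/s.

Δv_total ≈ 1.72 km/s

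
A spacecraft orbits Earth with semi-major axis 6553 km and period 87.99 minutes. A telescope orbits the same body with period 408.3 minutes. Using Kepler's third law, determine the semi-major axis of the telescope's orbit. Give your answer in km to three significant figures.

a₂ ≈ 18200 km

Kepler's third law: a³ ∝ T², so a₂ = a₁ (T₂/T₁)^(2/3).
T₂/T₁ = 4.640, (T₂/T₁)^(2/3) = 2.782.
a₂ = 6553 × 2.782 = 18230 km.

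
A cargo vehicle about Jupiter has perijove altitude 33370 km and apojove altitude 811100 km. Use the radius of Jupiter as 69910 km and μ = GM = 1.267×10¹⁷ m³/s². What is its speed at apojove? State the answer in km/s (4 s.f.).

v ≈ 5.494 km/s

r_p = 69910 + 33370 = 103280 km = 1.0328×10⁸ m.
r_a = 69910 + 811100 = 881010 km = 8.8101×10⁸ m.
Semi-major axis a = (r_p + r_a)/2 = 4.9214×10⁵ km = 4.921×10⁸ m.
Vis-viva: v² = μ(2/r − 1/a) = 1.267×10¹⁷ × (2.270×10⁻⁹ − 2.032×10⁻⁹) = 3.018×10⁷ m²/s².
v = 5494 m/s = 5.494 km/s.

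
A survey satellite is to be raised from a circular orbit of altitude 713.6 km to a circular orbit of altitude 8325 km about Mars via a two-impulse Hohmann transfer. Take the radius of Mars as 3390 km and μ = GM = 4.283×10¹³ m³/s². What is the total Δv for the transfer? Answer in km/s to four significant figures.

Δv_total ≈ 1.236 km/s

r₁ = 3390 + 713.6 = 4103.6 km = 4.1036×10⁶ m.
r₂ = 3390 + 8325 = 11715 km = 1.1715×10⁷ m.
Transfer ellipse a_t = (r₁ + r₂)/2 = 7.909×10⁶ m.
At r₁: circular v_c1 = √(μ/r₁) = 3231 m/s; transfer-periapsis v_p = √[μ(2/r₁ − 1/a_t)] = 3932 m/s.
Δv₁ = v_p − v_c1 = 701.2 m/s.
At r₂: circular v_c2 = √(μ/r₂) = 1912 m/s; transfer-apoapsis v_a = √[μ(2/r₂ − 1/a_t)] = 1377 m/s.
Δv₂ = v_c2 − v_a = 534.8 m/s.
Total Δv = Δv₁ + Δv₂ = 1236 m/s = 1.236 km/s.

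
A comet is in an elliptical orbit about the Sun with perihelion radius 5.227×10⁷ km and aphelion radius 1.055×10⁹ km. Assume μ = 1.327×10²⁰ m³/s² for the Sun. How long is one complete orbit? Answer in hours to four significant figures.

T ≈ 62410 hours

Semi-major axis a = (r_p + r_a)/2 = (5.2270×10⁷ + 1.0550×10⁹)/2 = 5.5364×10⁸ km = 5.536×10¹¹ m.
By Kepler's third law T = 2π√(a³/μ) = 2π × 3.576×10⁷ = 2.247×10⁸ s.
= 62410 hours.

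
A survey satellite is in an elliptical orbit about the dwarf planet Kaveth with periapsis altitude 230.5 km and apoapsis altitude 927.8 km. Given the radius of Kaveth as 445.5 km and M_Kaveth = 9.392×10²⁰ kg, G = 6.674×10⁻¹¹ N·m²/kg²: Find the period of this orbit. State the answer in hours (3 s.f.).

T ≈ 7.23 hours

μ = GM = 6.674×10⁻¹¹ × 9.392×10²⁰ = 6.268×10¹⁰ m³/s².
r_p = 445.5 + 230.5 = 676.00 km = 6.7600×10⁵ m.
r_a = 445.5 + 927.8 = 1373.3 km = 1.3733×10⁶ m.
Semi-major axis a = (r_p + r_a)/2 = (676.00 + 1373.3)/2 = 1024.7 km = 1.025×10⁶ m.
By Kepler's third law T = 2π√(a³/μ) = 2π × 4.143×10³ = 2.603×10⁴ s.
= 7.231 hours.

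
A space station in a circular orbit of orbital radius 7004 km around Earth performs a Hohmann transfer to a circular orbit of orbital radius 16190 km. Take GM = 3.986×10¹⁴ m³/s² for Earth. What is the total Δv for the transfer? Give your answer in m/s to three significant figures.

Δv_total ≈ 2480 m/s

r₁ = 7004 km = 7.004×10⁶ m.
r₂ = 16190 km = 1.619×10⁷ m.
Transfer ellipse a_t = (r₁ + r₂)/2 = 1.160×10⁷ m.
At r₁: circular v_c1 = √(μ/r₁) = 7544 m/s; transfer-perigee v_p = √[μ(2/r₁ − 1/a_t)] = 8913 m/s.
Δv₁ = v_p − v_c1 = 1370 m/s.
At r₂: circular v_c2 = √(μ/r₂) = 4962 m/s; transfer-apogee v_a = √[μ(2/r₂ − 1/a_t)] = 3856 m/s.
Δv₂ = v_c2 − v_a = 1106 m/s.
Total Δv = Δv₁ + Δv₂ = 2475 m/s.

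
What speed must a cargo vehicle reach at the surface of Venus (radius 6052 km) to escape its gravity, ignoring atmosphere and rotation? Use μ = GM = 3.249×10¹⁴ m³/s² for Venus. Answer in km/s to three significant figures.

v_esc ≈ 10.4 km/s

r = R = 6.052×10⁶ m.
Escape speed v_esc = √(2μ/r) = √(2 × 3.249×10¹⁴ / 6.052×10⁶) = √(1.074×10⁸) = 10360 m/s.
= 10.36 km/s.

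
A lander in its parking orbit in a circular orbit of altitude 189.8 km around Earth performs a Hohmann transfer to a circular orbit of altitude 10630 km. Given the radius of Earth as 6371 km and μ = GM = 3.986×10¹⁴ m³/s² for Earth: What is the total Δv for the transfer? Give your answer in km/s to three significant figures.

Δv_total ≈ 2.80 km/s

r₁ = 6371 + 189.8 = 6560.8 km = 6.5608×10⁶ m.
r₂ = 6371 + 10630 = 17001 km = 1.7001×10⁷ m.
Transfer ellipse a_t = (r₁ + r₂)/2 = 1.178×10⁷ m.
At r₁: circular v_c1 = √(μ/r₁) = 7795 m/s; transfer-perigee v_p = √[μ(2/r₁ − 1/a_t)] = 9364 m/s.
Δv₁ = v_p − v_c1 = 1569 m/s.
At r₂: circular v_c2 = √(μ/r₂) = 4842 m/s; transfer-apogee v_a = √[μ(2/r₂ − 1/a_t)] = 3613 m/s.
Δv₂ = v_c2 − v_a = 1229 m/s.
Total Δv = Δv₁ + Δv₂ = 2798 m/s = 2.798 km/s.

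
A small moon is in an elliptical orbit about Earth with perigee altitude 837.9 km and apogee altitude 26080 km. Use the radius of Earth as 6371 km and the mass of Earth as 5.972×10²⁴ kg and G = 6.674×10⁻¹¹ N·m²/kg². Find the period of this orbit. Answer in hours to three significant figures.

μ = GM = 6.674×10⁻¹¹ × 5.972×10²⁴ = 3.986×10¹⁴ m³/s².
r_p = 6371 + 837.9 = 7208.9 km = 7.2089×10⁶ m.
r_a = 6371 + 26080 = 32451 km = 3.2451×10⁷ m.
Semi-major axis a = (r_p + r_a)/2 = (7208.9 + 32451)/2 = 19830 km = 1.983×10⁷ m.
By Kepler's third law T = 2π√(a³/μ) = 2π × 4.423×10³ = 2.779×10⁴ s.
= 7.720 hours.

T ≈ 7.72 hours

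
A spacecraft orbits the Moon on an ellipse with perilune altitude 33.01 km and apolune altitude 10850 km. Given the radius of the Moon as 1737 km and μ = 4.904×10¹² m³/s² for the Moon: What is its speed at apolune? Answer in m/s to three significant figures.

r_p = 1737 + 33.01 = 1770.0 km = 1.7700×10⁶ m.
r_a = 1737 + 10850 = 12587 km = 1.2587×10⁷ m.
Semi-major axis a = (r_p + r_a)/2 = 7178.5 km = 7.179×10⁶ m.
Vis-viva: v² = μ(2/r − 1/a) = 4.904×10¹² × (1.589×10⁻⁷ − 1.393×10⁻⁷) = 9.607×10⁴ m²/s².
v = 309.9 m/s.

v ≈ 310 m/s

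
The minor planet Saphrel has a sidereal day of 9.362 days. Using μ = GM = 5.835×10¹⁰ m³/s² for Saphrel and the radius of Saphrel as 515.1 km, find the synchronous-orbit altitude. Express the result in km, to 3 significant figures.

T = 9.362 days = 8.089×10⁵ s.
A synchronous orbit has period T, so by Kepler's third law a = (μT²/4π²)^(1/3).
μT²/4π² = 5.835×10¹⁰ × (8.089×10⁵)² / 39.48 = 9.670×10²⁰ m³.
a = 9.889×10⁶ m = 9888.9 km.
Altitude h = a − R = 9888.9 − 515.1 = 9373.8 km.

h_sync ≈ 9370 km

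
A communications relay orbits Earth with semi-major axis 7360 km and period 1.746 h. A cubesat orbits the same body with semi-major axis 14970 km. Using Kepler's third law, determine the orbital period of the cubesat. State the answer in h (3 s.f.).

Kepler's third law: T² ∝ a³, so T₂ = T₁ (a₂/a₁)^(3/2).
a₂/a₁ = 2.034, (a₂/a₁)^(3/2) = 2.901.
T₂ = 1.746 × 2.901 = 5.065 h.

T₂ ≈ 5.06 h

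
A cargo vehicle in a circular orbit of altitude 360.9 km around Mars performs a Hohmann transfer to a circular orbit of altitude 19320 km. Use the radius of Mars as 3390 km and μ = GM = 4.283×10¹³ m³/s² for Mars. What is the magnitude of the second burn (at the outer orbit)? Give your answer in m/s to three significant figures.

r₁ = 3390 + 360.9 = 3750.9 km = 3.7509×10⁶ m.
r₂ = 3390 + 19320 = 22710 km = 2.2710×10⁷ m.
Transfer ellipse a_t = (r₁ + r₂)/2 = 1.323×10⁷ m.
At r₁: circular v_c1 = √(μ/r₁) = 3379 m/s; transfer-periapsis v_p = √[μ(2/r₁ − 1/a_t)] = 4427 m/s.
At r₂: circular v_c2 = √(μ/r₂) = 1373 m/s; transfer-apoapsis v_a = √[μ(2/r₂ − 1/a_t)] = 731.2 m/s.
Δv₂ = v_c2 − v_a = 642.1 m/s.

Δv ≈ 642 m/s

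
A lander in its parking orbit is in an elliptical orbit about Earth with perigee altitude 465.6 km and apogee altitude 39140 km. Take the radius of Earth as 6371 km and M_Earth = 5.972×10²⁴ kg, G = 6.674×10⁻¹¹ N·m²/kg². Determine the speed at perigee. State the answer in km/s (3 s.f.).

μ = GM = 6.674×10⁻¹¹ × 5.972×10²⁴ = 3.986×10¹⁴ m³/s².
r_p = 6371 + 465.6 = 6836.6 km = 6.8366×10⁶ m.
r_a = 6371 + 39140 = 45511 km = 4.5511×10⁷ m.
Semi-major axis a = (r_p + r_a)/2 = 26174 km = 2.617×10⁷ m.
Vis-viva: v² = μ(2/r − 1/a) = 3.986×10¹⁴ × (2.925×10⁻⁷ − 3.821×10⁻⁸) = 1.014×10⁸ m²/s².
v = 10070 m/s = 10.07 km/s.

v ≈ 10.1 km/s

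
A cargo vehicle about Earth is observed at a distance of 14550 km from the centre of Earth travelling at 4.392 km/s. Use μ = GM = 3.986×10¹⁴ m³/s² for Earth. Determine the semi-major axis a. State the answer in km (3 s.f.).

r = 1.455×10⁷ m.
Specific orbital energy ε = v²/2 − μ/r = (4392)²/2 − 3.986×10¹⁴/1.455×10⁷ = -1.775×10⁷ J/kg.
Since ε = −μ/(2a), a = −μ/(2ε) = 1.123×10⁷ m = 11228 km.

a ≈ 11200 km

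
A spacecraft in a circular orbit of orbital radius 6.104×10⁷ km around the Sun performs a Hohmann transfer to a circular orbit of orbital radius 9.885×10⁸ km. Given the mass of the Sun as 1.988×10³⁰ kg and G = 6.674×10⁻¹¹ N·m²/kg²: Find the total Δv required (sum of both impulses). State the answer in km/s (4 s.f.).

Δv_total ≈ 25.00 km/s

μ = GM = 6.674×10⁻¹¹ × 1.988×10³⁰ = 1.327×10²⁰ m³/s².
r₁ = 6.104×10⁷ km = 6.104×10¹⁰ m.
r₂ = 9.885×10⁸ km = 9.885×10¹¹ m.
Transfer ellipse a_t = (r₁ + r₂)/2 = 5.248×10¹¹ m.
At r₁: circular v_c1 = √(μ/r₁) = 46620 m/s; transfer-perihelion v_p = √[μ(2/r₁ − 1/a_t)] = 63990 m/s.
Δv₁ = v_p − v_c1 = 17370 m/s.
At r₂: circular v_c2 = √(μ/r₂) = 11590 m/s; transfer-aphelion v_a = √[μ(2/r₂ − 1/a_t)] = 3951 m/s.
Δv₂ = v_c2 − v_a = 7634 m/s.
Total Δv = Δv₁ + Δv₂ = 25000 m/s = 25.00 km/s.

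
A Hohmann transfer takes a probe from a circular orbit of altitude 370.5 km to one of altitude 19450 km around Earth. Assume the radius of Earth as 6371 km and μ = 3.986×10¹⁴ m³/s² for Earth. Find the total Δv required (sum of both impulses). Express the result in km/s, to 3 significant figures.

Δv_total ≈ 3.39 km/s

r₁ = 6371 + 370.5 = 6741.5 km = 6.7415×10⁶ m.
r₂ = 6371 + 19450 = 25821 km = 2.5821×10⁷ m.
Transfer ellipse a_t = (r₁ + r₂)/2 = 1.628×10⁷ m.
At r₁: circular v_c1 = √(μ/r₁) = 7689 m/s; transfer-perigee v_p = √[μ(2/r₁ − 1/a_t)] = 9684 m/s.
Δv₁ = v_p − v_c1 = 1994 m/s.
At r₂: circular v_c2 = √(μ/r₂) = 3929 m/s; transfer-apogee v_a = √[μ(2/r₂ − 1/a_t)] = 2528 m/s.
Δv₂ = v_c2 − v_a = 1401 m/s.
Total Δv = Δv₁ + Δv₂ = 3395 m/s = 3.395 km/s.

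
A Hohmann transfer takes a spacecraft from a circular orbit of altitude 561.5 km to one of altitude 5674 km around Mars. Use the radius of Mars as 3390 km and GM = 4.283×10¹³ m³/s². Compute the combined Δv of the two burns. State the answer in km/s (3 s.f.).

Δv_total ≈ 1.07 km/s

r₁ = 3390 + 561.5 = 3951.5 km = 3.9515×10⁶ m.
r₂ = 3390 + 5674 = 9064.0 km = 9.0640×10⁶ m.
Transfer ellipse a_t = (r₁ + r₂)/2 = 6.508×10⁶ m.
At r₁: circular v_c1 = √(μ/r₁) = 3292 m/s; transfer-periapsis v_p = √[μ(2/r₁ − 1/a_t)] = 3885 m/s.
Δv₁ = v_p − v_c1 = 593.2 m/s.
At r₂: circular v_c2 = √(μ/r₂) = 2174 m/s; transfer-apoapsis v_a = √[μ(2/r₂ − 1/a_t)] = 1694 m/s.
Δv₂ = v_c2 − v_a = 479.9 m/s.
Total Δv = Δv₁ + Δv₂ = 1073 m/s = 1.073 km/s.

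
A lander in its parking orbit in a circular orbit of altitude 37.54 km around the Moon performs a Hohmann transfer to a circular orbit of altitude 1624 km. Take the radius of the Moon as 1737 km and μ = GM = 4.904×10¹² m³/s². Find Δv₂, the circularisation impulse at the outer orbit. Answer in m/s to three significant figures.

r₁ = 1737 + 37.54 = 1774.5 km = 1.7745×10⁶ m.
r₂ = 1737 + 1624 = 3361.0 km = 3.3610×10⁶ m.
Transfer ellipse a_t = (r₁ + r₂)/2 = 2.568×10⁶ m.
At r₁: circular v_c1 = √(μ/r₁) = 1662 m/s; transfer-perilune v_p = √[μ(2/r₁ − 1/a_t)] = 1902 m/s.
At r₂: circular v_c2 = √(μ/r₂) = 1208 m/s; transfer-apolune v_a = √[μ(2/r₂ − 1/a_t)] = 1004 m/s.
Δv₂ = v_c2 − v_a = 203.8 m/s.

Δv ≈ 204 m/s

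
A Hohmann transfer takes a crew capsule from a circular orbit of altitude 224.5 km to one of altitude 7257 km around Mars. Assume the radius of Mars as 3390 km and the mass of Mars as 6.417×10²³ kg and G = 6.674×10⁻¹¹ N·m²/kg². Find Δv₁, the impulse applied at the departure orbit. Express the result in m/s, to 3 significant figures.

μ = GM = 6.674×10⁻¹¹ × 6.417×10²³ = 4.283×10¹³ m³/s².
r₁ = 3390 + 224.5 = 3614.5 km = 3.6145×10⁶ m.
r₂ = 3390 + 7257 = 10647 km = 1.0647×10⁷ m.
Transfer ellipse a_t = (r₁ + r₂)/2 = 7.131×10⁶ m.
At r₁: circular v_c1 = √(μ/r₁) = 3442 m/s; transfer-periapsis v_p = √[μ(2/r₁ − 1/a_t)] = 4206 m/s.
Δv₁ = v_p − v_c1 = 763.9 m/s.

Δv ≈ 764 m/s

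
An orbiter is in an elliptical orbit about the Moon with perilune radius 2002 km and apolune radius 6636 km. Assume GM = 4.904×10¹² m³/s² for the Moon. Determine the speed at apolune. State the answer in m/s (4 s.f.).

v ≈ 585.3 m/s

Semi-major axis a = (r_p + r_a)/2 = 4319.0 km = 4.319×10⁶ m.
Vis-viva: v² = μ(2/r − 1/a) = 4.904×10¹² × (3.014×10⁻⁷ − 2.315×10⁻⁷) = 3.426×10⁵ m²/s².
v = 585.3 m/s.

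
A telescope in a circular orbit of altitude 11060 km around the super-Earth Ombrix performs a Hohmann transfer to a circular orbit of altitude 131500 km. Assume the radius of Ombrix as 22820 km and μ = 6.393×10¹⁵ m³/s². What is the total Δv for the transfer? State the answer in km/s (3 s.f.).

r₁ = 22820 + 11060 = 33880 km = 3.3880×10⁷ m.
r₂ = 22820 + 131500 = 154320 km = 1.5432×10⁸ m.
Transfer ellipse a_t = (r₁ + r₂)/2 = 9.410×10⁷ m.
At r₁: circular v_c1 = √(μ/r₁) = 13740 m/s; transfer-periapsis v_p = √[μ(2/r₁ − 1/a_t)] = 17590 m/s.
Δv₁ = v_p − v_c1 = 3855 m/s.
At r₂: circular v_c2 = √(μ/r₂) = 6436 m/s; transfer-apoapsis v_a = √[μ(2/r₂ − 1/a_t)] = 3862 m/s.
Δv₂ = v_c2 − v_a = 2574 m/s.
Total Δv = Δv₁ + Δv₂ = 6429 m/s = 6.429 km/s.

Δv_total ≈ 6.43 km/s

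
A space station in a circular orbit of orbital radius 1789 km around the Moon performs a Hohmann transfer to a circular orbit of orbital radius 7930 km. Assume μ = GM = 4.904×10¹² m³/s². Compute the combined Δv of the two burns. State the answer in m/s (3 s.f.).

Δv_total ≈ 769 m/s

r₁ = 1789 km = 1.789×10⁶ m.
r₂ = 7930 km = 7.930×10⁶ m.
Transfer ellipse a_t = (r₁ + r₂)/2 = 4.860×10⁶ m.
At r₁: circular v_c1 = √(μ/r₁) = 1656 m/s; transfer-perilune v_p = √[μ(2/r₁ − 1/a_t)] = 2115 m/s.
Δv₁ = v_p − v_c1 = 459.3 m/s.
At r₂: circular v_c2 = √(μ/r₂) = 786.4 m/s; transfer-apolune v_a = √[μ(2/r₂ − 1/a_t)] = 477.1 m/s.
Δv₂ = v_c2 − v_a = 309.2 m/s.
Total Δv = Δv₁ + Δv₂ = 768.6 m/s.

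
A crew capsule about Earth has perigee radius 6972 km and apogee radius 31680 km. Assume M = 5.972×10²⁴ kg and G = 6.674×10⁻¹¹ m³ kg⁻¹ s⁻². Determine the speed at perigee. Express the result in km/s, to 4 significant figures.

μ = GM = 6.674×10⁻¹¹ × 5.972×10²⁴ = 3.986×10¹⁴ m³/s².
Semi-major axis a = (r_p + r_a)/2 = 19326 km = 1.933×10⁷ m.
Vis-viva: v² = μ(2/r − 1/a) = 3.986×10¹⁴ × (2.869×10⁻⁷ − 5.174×10⁻⁸) = 9.371×10⁷ m²/s².
v = 9680 m/s = 9.680 km/s.

v ≈ 9.680 km/s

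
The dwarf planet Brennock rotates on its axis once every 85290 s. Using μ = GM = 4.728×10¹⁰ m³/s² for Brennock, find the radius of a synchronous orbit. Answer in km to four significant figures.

A synchronous orbit has period T, so by Kepler's third law a = (μT²/4π²)^(1/3).
μT²/4π² = 4.728×10¹⁰ × (8.529×10⁴)² / 39.48 = 8.712×10¹⁸ m³.
a = 2.058×10⁶ m = 2057.6 km.

r_sync ≈ 2058 km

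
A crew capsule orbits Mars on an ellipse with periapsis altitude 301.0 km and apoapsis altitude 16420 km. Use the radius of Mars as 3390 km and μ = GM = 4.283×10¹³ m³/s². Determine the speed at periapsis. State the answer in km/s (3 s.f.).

v ≈ 4.42 km/s

r_p = 3390 + 301.0 = 3691.0 km = 3.6910×10⁶ m.
r_a = 3390 + 16420 = 19810 km = 1.9810×10⁷ m.
Semi-major axis a = (r_p + r_a)/2 = 11750 km = 1.175×10⁷ m.
Vis-viva: v² = μ(2/r − 1/a) = 4.283×10¹³ × (5.419×10⁻⁷ − 8.510×10⁻⁸) = 1.956×10⁷ m²/s².
v = 4423 m/s = 4.423 km/s.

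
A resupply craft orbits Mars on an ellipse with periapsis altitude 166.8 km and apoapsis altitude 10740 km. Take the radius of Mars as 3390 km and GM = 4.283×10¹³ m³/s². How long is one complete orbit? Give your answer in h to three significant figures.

T ≈ 7.01 h

r_p = 3390 + 166.8 = 3556.8 km = 3.5568×10⁶ m.
r_a = 3390 + 10740 = 14130 km = 1.4130×10⁷ m.
Semi-major axis a = (r_p + r_a)/2 = (3556.8 + 14130)/2 = 8843.4 km = 8.843×10⁶ m.
By Kepler's third law T = 2π√(a³/μ) = 2π × 4.018×10³ = 2.525×10⁴ s.
= 7.013 h.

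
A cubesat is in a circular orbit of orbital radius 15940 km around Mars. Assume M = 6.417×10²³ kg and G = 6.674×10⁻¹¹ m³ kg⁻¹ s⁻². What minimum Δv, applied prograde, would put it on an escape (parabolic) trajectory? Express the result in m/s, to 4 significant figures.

μ = GM = 6.674×10⁻¹¹ × 6.417×10²³ = 4.283×10¹³ m³/s².
r = 15940 km = 1.594×10⁷ m.
Circular speed v_c = √(μ/r) = 1639 m/s.
Escape speed v_esc = √(2μ/r) = √2 × v_c = 2318 m/s.
Δv = v_esc − v_c = 679.0 m/s.

Δv ≈ 679.0 m/s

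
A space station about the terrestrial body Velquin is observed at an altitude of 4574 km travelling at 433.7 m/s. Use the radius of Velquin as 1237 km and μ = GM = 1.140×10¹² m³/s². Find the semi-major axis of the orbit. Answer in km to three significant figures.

a ≈ 5580 km

r = 1237 + 4574 = 5811.0 km = 5.811×10⁶ m.
Specific orbital energy ε = v²/2 − μ/r = (433.7)²/2 − 1.140×10¹²/5.811×10⁶ = -1.021×10⁵ J/kg.
Since ε = −μ/(2a), a = −μ/(2ε) = 5.581×10⁶ m = 5581.0 km.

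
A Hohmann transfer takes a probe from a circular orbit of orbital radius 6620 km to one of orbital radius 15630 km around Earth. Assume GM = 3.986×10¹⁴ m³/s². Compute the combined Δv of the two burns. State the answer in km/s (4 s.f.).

Δv_total ≈ 2.592 km/s

r₁ = 6620 km = 6.620×10⁶ m.
r₂ = 15630 km = 1.563×10⁷ m.
Transfer ellipse a_t = (r₁ + r₂)/2 = 1.112×10⁷ m.
At r₁: circular v_c1 = √(μ/r₁) = 7760 m/s; transfer-perigee v_p = √[μ(2/r₁ − 1/a_t)] = 9197 m/s.
Δv₁ = v_p − v_c1 = 1438 m/s.
At r₂: circular v_c2 = √(μ/r₂) = 5050 m/s; transfer-apogee v_a = √[μ(2/r₂ − 1/a_t)] = 3896 m/s.
Δv₂ = v_c2 − v_a = 1154 m/s.
Total Δv = Δv₁ + Δv₂ = 2592 m/s = 2.592 km/s.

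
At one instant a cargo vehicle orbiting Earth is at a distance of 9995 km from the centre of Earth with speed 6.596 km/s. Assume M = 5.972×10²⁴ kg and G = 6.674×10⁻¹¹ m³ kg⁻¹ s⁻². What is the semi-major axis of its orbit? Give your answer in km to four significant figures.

μ = GM = 6.674×10⁻¹¹ × 5.972×10²⁴ = 3.986×10¹⁴ m³/s².
r = 9.995×10⁶ m.
Vis-viva rearranged: 1/a = 2/r − v²/μ = 2.001×10⁻⁷ − 1.092×10⁻⁷ = 9.094×10⁻⁸ m⁻¹.
a = 1.100×10⁷ m = 10996 km.

a ≈ 11000 km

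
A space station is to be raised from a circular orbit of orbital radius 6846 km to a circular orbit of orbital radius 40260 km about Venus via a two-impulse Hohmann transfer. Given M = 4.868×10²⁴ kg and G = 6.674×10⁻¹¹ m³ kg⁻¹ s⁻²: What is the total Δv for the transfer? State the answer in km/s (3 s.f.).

Δv_total ≈ 3.43 km/s

μ = GM = 6.674×10⁻¹¹ × 4.868×10²⁴ = 3.249×10¹⁴ m³/s².
r₁ = 6846 km = 6.846×10⁶ m.
r₂ = 40260 km = 4.026×10⁷ m.
Transfer ellipse a_t = (r₁ + r₂)/2 = 2.355×10⁷ m.
At r₁: circular v_c1 = √(μ/r₁) = 6889 m/s; transfer-periapsis v_p = √[μ(2/r₁ − 1/a_t)] = 9007 m/s.
Δv₁ = v_p − v_c1 = 2118 m/s.
At r₂: circular v_c2 = √(μ/r₂) = 2841 m/s; transfer-apoapsis v_a = √[μ(2/r₂ − 1/a_t)] = 1532 m/s.
Δv₂ = v_c2 − v_a = 1309 m/s.
Total Δv = Δv₁ + Δv₂ = 3427 m/s = 3.427 km/s.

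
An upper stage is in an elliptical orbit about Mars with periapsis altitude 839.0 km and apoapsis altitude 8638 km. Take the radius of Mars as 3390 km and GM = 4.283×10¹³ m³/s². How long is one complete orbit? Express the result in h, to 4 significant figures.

r_p = 3390 + 839.0 = 4229.0 km = 4.2290×10⁶ m.
r_a = 3390 + 8638 = 12028 km = 1.2028×10⁷ m.
Semi-major axis a = (r_p + r_a)/2 = (4229.0 + 12028)/2 = 8128.5 km = 8.128×10⁶ m.
By Kepler's third law T = 2π√(a³/μ) = 2π × 3.541×10³ = 2.225×10⁴ s.
= 6.180 h.

T ≈ 6.180 h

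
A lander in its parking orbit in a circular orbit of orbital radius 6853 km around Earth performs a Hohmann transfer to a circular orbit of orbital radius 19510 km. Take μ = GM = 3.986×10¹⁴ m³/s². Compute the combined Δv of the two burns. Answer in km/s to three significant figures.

r₁ = 6853 km = 6.853×10⁶ m.
r₂ = 19510 km = 1.951×10⁷ m.
Transfer ellipse a_t = (r₁ + r₂)/2 = 1.318×10⁷ m.
At r₁: circular v_c1 = √(μ/r₁) = 7627 m/s; transfer-perigee v_p = √[μ(2/r₁ − 1/a_t)] = 9278 m/s.
Δv₁ = v_p − v_c1 = 1652 m/s.
At r₂: circular v_c2 = √(μ/r₂) = 4520 m/s; transfer-apogee v_a = √[μ(2/r₂ − 1/a_t)] = 3259 m/s.
Δv₂ = v_c2 − v_a = 1261 m/s.
Total Δv = Δv₁ + Δv₂ = 2913 m/s = 2.913 km/s.

Δv_total ≈ 2.91 km/s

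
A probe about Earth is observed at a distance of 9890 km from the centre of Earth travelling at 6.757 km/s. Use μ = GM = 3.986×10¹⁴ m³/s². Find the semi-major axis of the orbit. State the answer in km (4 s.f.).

r = 9.890×10⁶ m.
Specific orbital energy ε = v²/2 − μ/r = (6757)²/2 − 3.986×10¹⁴/9.890×10⁶ = -1.747×10⁷ J/kg.
Since ε = −μ/(2a), a = −μ/(2ε) = 1.140×10⁷ m = 11405 km.

a ≈ 11400 km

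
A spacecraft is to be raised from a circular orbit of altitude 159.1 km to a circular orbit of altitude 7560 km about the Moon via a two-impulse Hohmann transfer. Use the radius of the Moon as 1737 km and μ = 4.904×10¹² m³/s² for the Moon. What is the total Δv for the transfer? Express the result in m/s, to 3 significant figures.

Δv_total ≈ 768 m/s

r₁ = 1737 + 159.1 = 1896.1 km = 1.8961×10⁶ m.
r₂ = 1737 + 7560 = 9297.0 km = 9.2970×10⁶ m.
Transfer ellipse a_t = (r₁ + r₂)/2 = 5.597×10⁶ m.
At r₁: circular v_c1 = √(μ/r₁) = 1608 m/s; transfer-perilune v_p = √[μ(2/r₁ − 1/a_t)] = 2073 m/s.
Δv₁ = v_p − v_c1 = 464.6 m/s.
At r₂: circular v_c2 = √(μ/r₂) = 726.3 m/s; transfer-apolune v_a = √[μ(2/r₂ − 1/a_t)] = 422.7 m/s.
Δv₂ = v_c2 − v_a = 303.5 m/s.
Total Δv = Δv₁ + Δv₂ = 768.1 m/s.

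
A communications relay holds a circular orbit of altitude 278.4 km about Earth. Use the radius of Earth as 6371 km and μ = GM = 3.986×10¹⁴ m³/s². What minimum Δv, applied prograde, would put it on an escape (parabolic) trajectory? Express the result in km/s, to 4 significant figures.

r = 6371 + 278.4 = 6649.4 km = 6.6494×10⁶ m.
Circular speed v_c = √(μ/r) = 7742 m/s.
Escape speed v_esc = √(2μ/r) = √2 × v_c = 10950 m/s.
Δv = v_esc − v_c = 3207 m/s = 3.207 km/s.

Δv ≈ 3.207 km/s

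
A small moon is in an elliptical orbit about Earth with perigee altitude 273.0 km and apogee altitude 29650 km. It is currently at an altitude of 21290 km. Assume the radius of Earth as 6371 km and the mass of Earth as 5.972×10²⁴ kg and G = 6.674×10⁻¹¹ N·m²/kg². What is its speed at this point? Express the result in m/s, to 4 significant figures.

v ≈ 3183 m/s

μ = GM = 6.674×10⁻¹¹ × 5.972×10²⁴ = 3.986×10¹⁴ m³/s².
r_p = 6371 + 273.0 = 6644.0 km = 6.6440×10⁶ m.
r_a = 6371 + 29650 = 36021 km = 3.6021×10⁷ m.
r = 6371 + 21290 = 27661 km = 2.766×10⁷ m.
Semi-major axis a = (r_p + r_a)/2 = 21332 km = 2.133×10⁷ m.
Vis-viva: v² = μ(2/r − 1/a) = 3.986×10¹⁴ × (7.230×10⁻⁸ − 4.688×10⁻⁸) = 1.013×10⁷ m²/s².
v = 3183 m/s.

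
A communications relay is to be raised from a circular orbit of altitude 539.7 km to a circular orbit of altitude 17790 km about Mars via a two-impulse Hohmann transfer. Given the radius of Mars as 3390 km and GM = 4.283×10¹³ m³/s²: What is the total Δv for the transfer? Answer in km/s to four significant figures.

Δv_total ≈ 1.613 km/s

r₁ = 3390 + 539.7 = 3929.7 km = 3.9297×10⁶ m.
r₂ = 3390 + 17790 = 21180 km = 2.1180×10⁷ m.
Transfer ellipse a_t = (r₁ + r₂)/2 = 1.255×10⁷ m.
At r₁: circular v_c1 = √(μ/r₁) = 3301 m/s; transfer-periapsis v_p = √[μ(2/r₁ − 1/a_t)] = 4288 m/s.
Δv₁ = v_p − v_c1 = 986.6 m/s.
At r₂: circular v_c2 = √(μ/r₂) = 1422 m/s; transfer-apoapsis v_a = √[μ(2/r₂ − 1/a_t)] = 795.6 m/s.
Δv₂ = v_c2 − v_a = 626.5 m/s.
Total Δv = Δv₁ + Δv₂ = 1613 m/s = 1.613 km/s.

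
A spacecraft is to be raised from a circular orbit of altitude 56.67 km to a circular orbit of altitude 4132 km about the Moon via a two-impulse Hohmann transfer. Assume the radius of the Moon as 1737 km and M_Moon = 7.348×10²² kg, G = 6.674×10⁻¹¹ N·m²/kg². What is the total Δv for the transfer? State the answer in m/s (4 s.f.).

Δv_total ≈ 681.7 m/s

μ = GM = 6.674×10⁻¹¹ × 7.348×10²² = 4.904×10¹² m³/s².
r₁ = 1737 + 56.67 = 1793.7 km = 1.7937×10⁶ m.
r₂ = 1737 + 4132 = 5869.0 km = 5.8690×10⁶ m.
Transfer ellipse a_t = (r₁ + r₂)/2 = 3.831×10⁶ m.
At r₁: circular v_c1 = √(μ/r₁) = 1654 m/s; transfer-perilune v_p = √[μ(2/r₁ − 1/a_t)] = 2047 m/s.
Δv₁ = v_p − v_c1 = 393.0 m/s.
At r₂: circular v_c2 = √(μ/r₂) = 914.1 m/s; transfer-apolune v_a = √[μ(2/r₂ − 1/a_t)] = 625.4 m/s.
Δv₂ = v_c2 − v_a = 288.7 m/s.
Total Δv = Δv₁ + Δv₂ = 681.7 m/s.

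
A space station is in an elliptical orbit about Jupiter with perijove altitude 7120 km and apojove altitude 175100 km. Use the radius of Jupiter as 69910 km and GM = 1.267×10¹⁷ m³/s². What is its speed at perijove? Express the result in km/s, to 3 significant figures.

r_p = 69910 + 7120 = 77030 km = 7.7030×10⁷ m.
r_a = 69910 + 175100 = 245010 km = 2.4501×10⁸ m.
Semi-major axis a = (r_p + r_a)/2 = 1.6102×10⁵ km = 1.610×10⁸ m.
Vis-viva: v² = μ(2/r − 1/a) = 1.267×10¹⁷ × (2.596×10⁻⁸ − 6.210×10⁻⁹) = 2.503×10⁹ m²/s².
v = 50030 m/s = 50.03 km/s.

v ≈ 50.0 km/s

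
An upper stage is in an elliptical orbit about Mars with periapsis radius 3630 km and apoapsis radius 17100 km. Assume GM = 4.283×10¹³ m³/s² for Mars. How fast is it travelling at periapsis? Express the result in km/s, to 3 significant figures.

Semi-major axis a = (r_p + r_a)/2 = 10365 km = 1.036×10⁷ m.
Vis-viva: v² = μ(2/r − 1/a) = 4.283×10¹³ × (5.510×10⁻⁷ − 9.648×10⁻⁸) = 1.947×10⁷ m²/s².
v = 4412 m/s = 4.412 km/s.

v ≈ 4.41 km/s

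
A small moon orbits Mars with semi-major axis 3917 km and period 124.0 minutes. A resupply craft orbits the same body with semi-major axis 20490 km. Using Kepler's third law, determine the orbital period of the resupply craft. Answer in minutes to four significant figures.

T₂ ≈ 1484 minutes

Kepler's third law: T² ∝ a³, so T₂ = T₁ (a₂/a₁)^(3/2).
a₂/a₁ = 5.231, (a₂/a₁)^(3/2) = 11.96.
T₂ = 124.0 × 11.96 = 1484 minutes.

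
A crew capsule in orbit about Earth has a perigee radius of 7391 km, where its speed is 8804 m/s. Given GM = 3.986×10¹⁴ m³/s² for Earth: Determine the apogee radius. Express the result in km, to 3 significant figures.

r_p = 7.391×10⁶ m.
Specific energy ε = v²/2 − μ/r = -1.518×10⁷ J/kg, so a = −μ/(2ε) = 1.313×10⁷ m.
The apsides satisfy r_p + r_a = 2a, so the apogee radius is 2a − r_p = 1.888×10⁷ m = 18875 km.

apogee radius ≈ 18900 km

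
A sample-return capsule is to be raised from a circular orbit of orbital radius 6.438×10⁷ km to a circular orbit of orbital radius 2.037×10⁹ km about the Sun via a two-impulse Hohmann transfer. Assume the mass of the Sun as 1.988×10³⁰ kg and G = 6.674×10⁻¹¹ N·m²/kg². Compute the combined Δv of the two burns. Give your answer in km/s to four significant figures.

μ = GM = 6.674×10⁻¹¹ × 1.988×10³⁰ = 1.327×10²⁰ m³/s².
r₁ = 6.438×10⁷ km = 6.438×10¹⁰ m.
r₂ = 2.037×10⁹ km = 2.037×10¹² m.
Transfer ellipse a_t = (r₁ + r₂)/2 = 1.051×10¹² m.
At r₁: circular v_c1 = √(μ/r₁) = 45400 m/s; transfer-perihelion v_p = √[μ(2/r₁ − 1/a_t)] = 63210 m/s.
Δv₁ = v_p − v_c1 = 17810 m/s.
At r₂: circular v_c2 = √(μ/r₂) = 8071 m/s; transfer-aphelion v_a = √[μ(2/r₂ − 1/a_t)] = 1998 m/s.
Δv₂ = v_c2 − v_a = 6073 m/s.
Total Δv = Δv₁ + Δv₂ = 23890 m/s = 23.89 km/s.

Δv_total ≈ 23.89 km/s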